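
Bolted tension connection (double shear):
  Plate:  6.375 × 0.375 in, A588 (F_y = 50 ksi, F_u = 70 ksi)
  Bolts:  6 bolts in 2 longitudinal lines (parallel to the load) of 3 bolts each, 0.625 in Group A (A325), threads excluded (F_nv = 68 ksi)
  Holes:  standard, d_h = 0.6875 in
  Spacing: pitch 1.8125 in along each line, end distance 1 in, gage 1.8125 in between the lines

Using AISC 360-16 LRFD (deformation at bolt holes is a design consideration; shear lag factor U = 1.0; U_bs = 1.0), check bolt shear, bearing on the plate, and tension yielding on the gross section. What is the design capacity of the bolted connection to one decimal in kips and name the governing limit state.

107.6 kips (gross-section yield governs)

Bolt shear: A_b = π(0.625)²/4 = 0.3068 in². φR_n = 0.75 × 68 × 0.3068 × 6 × 2 = 187.8 kips.
Bearing (0.375 in plate, F_u = 70 ksi): end bolts L_c = 1 − 0.6875/2 = 0.65625, R_n = min(1.2×0.65625×0.375×70, 2.4×0.625×0.375×70) = 20.672 kips/bolt; interior L_c = 1.8125 − 0.6875 = 1.125, R_n = 35.438 kips/bolt. φR_n = 0.75 × (2×20.672 + 4×35.438) = 137.3 kips.
Tension yield (gross): A_g = 6.375×0.375 = 2.3906 in². φR_n = 0.90 × 50 × 2.3906 = 107.6 kips.
Governing: min(187.8, 137.3, 107.6) = 107.6 kips → gross-section yield.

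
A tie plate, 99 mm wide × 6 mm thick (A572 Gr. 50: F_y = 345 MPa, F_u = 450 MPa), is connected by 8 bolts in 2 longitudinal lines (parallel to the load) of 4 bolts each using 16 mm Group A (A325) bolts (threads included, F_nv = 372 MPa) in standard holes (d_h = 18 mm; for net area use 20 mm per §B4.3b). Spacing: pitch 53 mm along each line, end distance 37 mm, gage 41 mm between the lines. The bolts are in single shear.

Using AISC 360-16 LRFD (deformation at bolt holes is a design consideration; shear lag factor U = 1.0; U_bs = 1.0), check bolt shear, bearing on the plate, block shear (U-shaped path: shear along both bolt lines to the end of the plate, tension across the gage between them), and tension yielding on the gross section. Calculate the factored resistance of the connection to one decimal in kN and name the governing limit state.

Bolt shear: A_b = π(16)²/4 = 201.06 mm². φR_n = 0.75 × 372 × 201.06 × 8 × 1 = 448.8 kN.
Bearing (6 mm plate, F_u = 450 MPa): end bolts L_c = 37 − 18/2 = 28, R_n = min(1.2×28×6×450, 2.4×16×6×450) = 90.72 kN/bolt; interior L_c = 53 − 18 = 35, R_n = 103.68 kN/bolt. φR_n = 0.75 × (2×90.72 + 6×103.68) = 602.6 kN.
Block shear: shear path 2×[37+3×53] = 2×196 mm, A_gv = 2352, A_nv = 2×(196 − 3.5×20)×6 = 1512 mm²; tension across gage: (41 − 1×20)×6 = 126 mm². R_n = min(0.6×450×1512, 0.6×345×2352) + 1.0×450×126 = min(408.24, 486.86) + 56.7 = 464.94 kN. φR_n = 0.75 × 464.94 = 348.7 kN.
Tension yield (gross): A_g = 99×6 = 594 mm². φR_n = 0.90 × 345 × 594 = 184.4 kN.
Governing: min(448.8, 602.6, 348.7, 184.4) = 184.4 kN → gross-section yield.

184.4 kN (gross-section yield governs)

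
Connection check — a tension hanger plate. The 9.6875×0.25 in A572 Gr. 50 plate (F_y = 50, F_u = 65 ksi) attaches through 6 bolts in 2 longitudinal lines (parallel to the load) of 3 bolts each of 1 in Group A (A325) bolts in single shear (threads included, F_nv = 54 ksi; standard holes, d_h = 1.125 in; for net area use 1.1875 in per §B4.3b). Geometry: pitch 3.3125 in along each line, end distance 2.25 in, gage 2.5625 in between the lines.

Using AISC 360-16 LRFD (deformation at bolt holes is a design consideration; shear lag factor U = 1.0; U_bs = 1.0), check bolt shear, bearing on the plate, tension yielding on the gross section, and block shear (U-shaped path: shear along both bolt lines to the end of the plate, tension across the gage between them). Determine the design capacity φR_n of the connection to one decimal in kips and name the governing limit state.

Bolt shear: A_b = π(1)²/4 = 0.7854 in². φR_n = 0.75 × 54 × 0.7854 × 6 × 1 = 190.9 kips.
Bearing (0.25 in plate, F_u = 65 ksi): end bolts L_c = 2.25 − 1.125/2 = 1.6875, R_n = min(1.2×1.6875×0.25×65, 2.4×1×0.25×65) = 32.906 kips/bolt; interior L_c = 3.3125 − 1.125 = 2.1875, R_n = 39 kips/bolt. φR_n = 0.75 × (2×32.906 + 4×39) = 166.4 kips.
Tension yield (gross): A_g = 9.6875×0.25 = 2.4219 in². φR_n = 0.90 × 50 × 2.4219 = 109.0 kips.
Block shear: shear path 2×[2.25+2×3.3125] = 2×8.875 in, A_gv = 4.4375, A_nv = 2×(8.875 − 2.5×1.1875)×0.25 = 2.9531 in²; tension across gage: (2.5625 − 1×1.1875)×0.25 = 0.34375 in². R_n = min(0.6×65×2.9531, 0.6×50×4.4375) + 1.0×65×0.34375 = min(115.17, 133.13) + 22.344 = 137.51 kips. φR_n = 0.75 × 137.51 = 103.1 kips.
Governing: min(190.9, 166.4, 109.0, 103.1) = 103.1 kips → block shear.

103.1 kips (block shear governs)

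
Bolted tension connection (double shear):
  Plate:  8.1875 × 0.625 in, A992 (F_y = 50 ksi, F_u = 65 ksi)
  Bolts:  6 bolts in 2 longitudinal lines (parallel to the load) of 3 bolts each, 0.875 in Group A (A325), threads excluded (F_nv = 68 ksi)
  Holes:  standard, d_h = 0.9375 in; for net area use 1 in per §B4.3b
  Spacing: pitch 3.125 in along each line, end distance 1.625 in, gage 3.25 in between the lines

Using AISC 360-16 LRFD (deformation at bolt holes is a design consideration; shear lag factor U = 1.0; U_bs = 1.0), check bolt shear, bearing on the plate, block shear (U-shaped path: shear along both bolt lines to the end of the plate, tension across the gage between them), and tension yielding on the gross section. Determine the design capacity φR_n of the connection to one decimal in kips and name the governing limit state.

Bolt shear: A_b = π(0.875)²/4 = 0.60132 in². φR_n = 0.75 × 68 × 0.60132 × 6 × 2 = 368.0 kips.
Bearing (0.625 in plate, F_u = 65 ksi): end bolts L_c = 1.625 − 0.9375/2 = 1.15625, R_n = min(1.2×1.15625×0.625×65, 2.4×0.875×0.625×65) = 56.367 kips/bolt; interior L_c = 3.125 − 0.9375 = 2.1875, R_n = 85.313 kips/bolt. φR_n = 0.75 × (2×56.367 + 4×85.313) = 340.5 kips.
Block shear: shear path 2×[1.625+2×3.125] = 2×7.875 in, A_gv = 9.8438, A_nv = 2×(7.875 − 2.5×1)×0.625 = 6.7188 in²; tension across gage: (3.25 − 1×1)×0.625 = 1.4063 in². R_n = min(0.6×65×6.7188, 0.6×50×9.8438) + 1.0×65×1.4063 = min(262.03, 295.31) + 91.41 = 353.44 kips. φR_n = 0.75 × 353.44 = 265.1 kips.
Tension yield (gross): A_g = 8.1875×0.625 = 5.1172 in². φR_n = 0.90 × 50 × 5.1172 = 230.3 kips.
Governing: min(368.0, 340.5, 265.1, 230.3) = 230.3 kips → gross-section yield.

230.3 kips (gross-section yield governs)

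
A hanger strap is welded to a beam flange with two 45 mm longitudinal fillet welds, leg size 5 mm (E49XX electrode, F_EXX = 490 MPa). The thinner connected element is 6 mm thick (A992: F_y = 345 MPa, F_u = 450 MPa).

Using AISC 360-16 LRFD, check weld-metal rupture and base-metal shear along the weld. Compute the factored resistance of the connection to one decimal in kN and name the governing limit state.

70.2 kN (weld metal governs)

Weld metal: throat = 0.707×5 = 3.535 mm, L = 2×45 = 90 mm. φR_n = 0.75 × 0.6 × 490 × 3.535 × 90 = 70.2 kN.
Base metal shear (6 mm plate): yield φR_n = 1.0×0.6×345×6×90 = 111.8 kN; rupture φR_n = 0.75×0.6×450×6×90 = 109.4 kN; take 109.4 kN (rupture).
Governing: min(70.2, 109.4) = 70.2 kN → weld metal.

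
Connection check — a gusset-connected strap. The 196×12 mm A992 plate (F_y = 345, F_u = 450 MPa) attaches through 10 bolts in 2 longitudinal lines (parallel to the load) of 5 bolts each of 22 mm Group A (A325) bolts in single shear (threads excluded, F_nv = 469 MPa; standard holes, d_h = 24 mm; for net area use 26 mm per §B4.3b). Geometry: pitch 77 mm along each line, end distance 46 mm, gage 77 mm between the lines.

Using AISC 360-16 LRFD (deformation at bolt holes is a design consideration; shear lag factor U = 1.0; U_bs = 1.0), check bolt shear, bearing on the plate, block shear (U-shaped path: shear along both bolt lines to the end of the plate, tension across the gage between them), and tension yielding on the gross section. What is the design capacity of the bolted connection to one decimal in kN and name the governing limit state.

Bolt shear: A_b = π(22)²/4 = 380.13 mm². φR_n = 0.75 × 469 × 380.13 × 10 × 1 = 1337.1 kN.
Bearing (12 mm plate, F_u = 450 MPa): end bolts L_c = 46 − 24/2 = 34, R_n = min(1.2×34×12×450, 2.4×22×12×450) = 220.32 kN/bolt; interior L_c = 77 − 24 = 53, R_n = 285.12 kN/bolt. φR_n = 0.75 × (2×220.32 + 8×285.12) = 2041.2 kN.
Block shear: shear path 2×[46+4×77] = 2×354 mm, A_gv = 8496, A_nv = 2×(354 − 4.5×26)×12 = 5688 mm²; tension across gage: (77 − 1×26)×12 = 612 mm². R_n = min(0.6×450×5688, 0.6×345×8496) + 1.0×450×612 = min(1535.8, 1758.7) + 275.4 = 1811.2 kN. φR_n = 0.75 × 1811.2 = 1358.4 kN.
Tension yield (gross): A_g = 196×12 = 2352 mm². φR_n = 0.90 × 345 × 2352 = 730.3 kN.
Governing: min(1337.1, 2041.2, 1358.4, 730.3) = 730.3 kN → gross-section yield.

730.3 kN (gross-section yield governs)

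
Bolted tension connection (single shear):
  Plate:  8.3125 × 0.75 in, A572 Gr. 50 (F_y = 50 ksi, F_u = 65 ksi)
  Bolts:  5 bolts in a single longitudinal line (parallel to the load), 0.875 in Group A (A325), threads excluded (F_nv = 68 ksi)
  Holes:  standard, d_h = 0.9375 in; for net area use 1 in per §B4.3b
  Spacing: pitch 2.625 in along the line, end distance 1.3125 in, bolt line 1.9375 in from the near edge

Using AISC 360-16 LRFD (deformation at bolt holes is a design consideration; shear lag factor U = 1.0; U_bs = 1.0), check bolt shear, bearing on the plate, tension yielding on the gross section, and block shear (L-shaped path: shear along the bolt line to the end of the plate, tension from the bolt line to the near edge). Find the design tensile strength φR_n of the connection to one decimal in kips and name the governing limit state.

Bolt shear: A_b = π(0.875)²/4 = 0.60132 in². φR_n = 0.75 × 68 × 0.60132 × 5 × 1 = 153.3 kips.
Bearing (0.75 in plate, F_u = 65 ksi): end bolts L_c = 1.3125 − 0.9375/2 = 0.84375, R_n = min(1.2×0.84375×0.75×65, 2.4×0.875×0.75×65) = 49.359 kips/bolt; interior L_c = 2.625 − 0.9375 = 1.6875, R_n = 98.719 kips/bolt. φR_n = 0.75 × (1×49.359 + 4×98.719) = 333.2 kips.
Tension yield (gross): A_g = 8.3125×0.75 = 6.2344 in². φR_n = 0.90 × 50 × 6.2344 = 280.5 kips.
Block shear: shear path 1×[1.3125+4×2.625] = 1×11.8125 in, A_gv = 8.8594, A_nv = 1×(11.8125 − 4.5×1)×0.75 = 5.4844 in²; tension to near edge: (1.9375 − 0.5×1)×0.75 = 1.0781 in². R_n = min(0.6×65×5.4844, 0.6×50×8.8594) + 1.0×65×1.0781 = min(213.89, 265.78) + 70.077 = 283.97 kips. φR_n = 0.75 × 283.97 = 213.0 kips.
Governing: min(153.3, 333.2, 280.5, 213.0) = 153.3 kips → bolt shear.

153.3 kips (bolt shear governs)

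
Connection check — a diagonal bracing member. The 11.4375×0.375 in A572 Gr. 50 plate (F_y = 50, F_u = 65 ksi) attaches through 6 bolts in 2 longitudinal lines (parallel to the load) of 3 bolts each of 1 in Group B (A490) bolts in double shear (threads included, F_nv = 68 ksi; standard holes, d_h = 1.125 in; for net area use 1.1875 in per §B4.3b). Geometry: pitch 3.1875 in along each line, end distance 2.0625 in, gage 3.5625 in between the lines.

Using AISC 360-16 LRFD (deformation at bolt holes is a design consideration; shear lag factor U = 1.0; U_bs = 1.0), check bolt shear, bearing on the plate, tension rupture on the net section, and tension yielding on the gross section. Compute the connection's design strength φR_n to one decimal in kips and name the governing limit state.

Bolt shear: A_b = π(1)²/4 = 0.7854 in². φR_n = 0.75 × 68 × 0.7854 × 6 × 2 = 480.7 kips.
Bearing (0.375 in plate, F_u = 65 ksi): end bolts L_c = 2.0625 − 1.125/2 = 1.5, R_n = min(1.2×1.5×0.375×65, 2.4×1×0.375×65) = 43.875 kips/bolt; interior L_c = 3.1875 − 1.125 = 2.0625, R_n = 58.5 kips/bolt. φR_n = 0.75 × (2×43.875 + 4×58.5) = 241.3 kips.
Tension rupture (net): A_n = (11.4375 − 2×1.1875)×0.375 = 3.3984 in² (U = 1.0, A_e = A_n). φR_n = 0.75 × 65 × 3.3984 = 165.7 kips.
Tension yield (gross): A_g = 11.4375×0.375 = 4.2891 in². φR_n = 0.90 × 50 × 4.2891 = 193.0 kips.
Governing: min(480.7, 241.3, 165.7, 193.0) = 165.7 kips → net-section rupture.

165.7 kips (net-section rupture governs)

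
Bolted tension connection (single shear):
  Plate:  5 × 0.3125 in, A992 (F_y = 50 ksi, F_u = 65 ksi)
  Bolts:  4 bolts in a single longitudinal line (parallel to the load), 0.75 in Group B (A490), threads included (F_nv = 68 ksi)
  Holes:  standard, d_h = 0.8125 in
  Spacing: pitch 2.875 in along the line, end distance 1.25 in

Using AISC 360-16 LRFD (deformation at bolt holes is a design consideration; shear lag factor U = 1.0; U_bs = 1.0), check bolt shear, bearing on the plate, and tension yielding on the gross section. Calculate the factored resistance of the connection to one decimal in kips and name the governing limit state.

Bolt shear: A_b = π(0.75)²/4 = 0.44179 in². φR_n = 0.75 × 68 × 0.44179 × 4 × 1 = 90.1 kips.
Bearing (0.3125 in plate, F_u = 65 ksi): end bolts L_c = 1.25 − 0.8125/2 = 0.84375, R_n = min(1.2×0.84375×0.3125×65, 2.4×0.75×0.3125×65) = 20.566 kips/bolt; interior L_c = 2.875 − 0.8125 = 2.0625, R_n = 36.563 kips/bolt. φR_n = 0.75 × (1×20.566 + 3×36.563) = 97.7 kips.
Tension yield (gross): A_g = 5×0.3125 = 1.5625 in². φR_n = 0.90 × 50 × 1.5625 = 70.3 kips.
Governing: min(90.1, 97.7, 70.3) = 70.3 kips → gross-section yield.

70.3 kips (gross-section yield governs)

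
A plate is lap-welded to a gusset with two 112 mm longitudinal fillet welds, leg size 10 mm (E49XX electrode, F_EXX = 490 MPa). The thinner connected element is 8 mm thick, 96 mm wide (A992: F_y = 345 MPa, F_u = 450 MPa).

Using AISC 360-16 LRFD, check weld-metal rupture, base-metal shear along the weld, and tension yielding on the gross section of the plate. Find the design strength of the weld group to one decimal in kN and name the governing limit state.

Weld metal: throat = 0.707×10 = 7.07 mm, L = 2×112 = 224 mm. φR_n = 0.75 × 0.6 × 490 × 7.07 × 224 = 349.2 kN.
Base metal shear (8 mm plate): yield φR_n = 1.0×0.6×345×8×224 = 370.9 kN; rupture φR_n = 0.75×0.6×450×8×224 = 362.9 kN; take 362.9 kN (rupture).
Tension yield (gross): A_g = 96×8 = 768 mm². φR_n = 0.90 × 345 × 768 = 238.5 kN.
Governing: min(349.2, 362.9, 238.5) = 238.5 kN → gross-section yield.

238.5 kN (gross-section yield governs)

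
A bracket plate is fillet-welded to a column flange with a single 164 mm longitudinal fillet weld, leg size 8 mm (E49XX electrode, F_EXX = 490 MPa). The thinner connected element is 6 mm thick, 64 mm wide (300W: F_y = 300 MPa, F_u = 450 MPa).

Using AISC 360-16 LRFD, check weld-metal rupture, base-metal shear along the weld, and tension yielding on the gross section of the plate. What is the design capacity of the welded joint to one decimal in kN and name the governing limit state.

103.7 kN (gross-section yield governs)

Weld metal: throat = 0.707×8 = 5.656 mm, L = 164 mm. φR_n = 0.75 × 0.6 × 490 × 5.656 × 164 = 204.5 kN.
Base metal shear (6 mm plate): yield φR_n = 1.0×0.6×300×6×164 = 177.1 kN; rupture φR_n = 0.75×0.6×450×6×164 = 199.3 kN; take 177.1 kN (yield).
Tension yield (gross): A_g = 64×6 = 384 mm². φR_n = 0.90 × 300 × 384 = 103.7 kN.
Governing: min(204.5, 177.1, 103.7) = 103.7 kN → gross-section yield.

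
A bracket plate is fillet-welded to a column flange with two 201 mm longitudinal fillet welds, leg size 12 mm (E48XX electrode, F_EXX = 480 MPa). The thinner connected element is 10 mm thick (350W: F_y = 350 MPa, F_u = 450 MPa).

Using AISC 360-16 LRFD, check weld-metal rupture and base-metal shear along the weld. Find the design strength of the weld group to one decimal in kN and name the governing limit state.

736.7 kN (weld metal governs)

Weld metal: throat = 0.707×12 = 8.484 mm, L = 2×201 = 402 mm. φR_n = 0.75 × 0.6 × 480 × 8.484 × 402 = 736.7 kN.
Base metal shear (10 mm plate): yield φR_n = 1.0×0.6×350×10×402 = 844.2 kN; rupture φR_n = 0.75×0.6×450×10×402 = 814.1 kN; take 814.1 kN (rupture).
Governing: min(736.7, 814.1) = 736.7 kN → weld metal.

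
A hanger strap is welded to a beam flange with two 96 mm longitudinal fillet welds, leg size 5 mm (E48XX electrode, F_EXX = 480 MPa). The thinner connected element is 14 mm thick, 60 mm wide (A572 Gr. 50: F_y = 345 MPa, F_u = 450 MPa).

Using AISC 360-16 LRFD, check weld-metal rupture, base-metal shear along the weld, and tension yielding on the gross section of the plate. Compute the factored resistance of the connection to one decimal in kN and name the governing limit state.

Weld metal: throat = 0.707×5 = 3.535 mm, L = 2×96 = 192 mm. φR_n = 0.75 × 0.6 × 480 × 3.535 × 192 = 146.6 kN.
Base metal shear (14 mm plate): yield φR_n = 1.0×0.6×345×14×192 = 556.4 kN; rupture φR_n = 0.75×0.6×450×14×192 = 544.3 kN; take 544.3 kN (rupture).
Tension yield (gross): A_g = 60×14 = 840 mm². φR_n = 0.90 × 345 × 840 = 260.8 kN.
Governing: min(146.6, 544.3, 260.8) = 146.6 kN → weld metal.

146.6 kN (weld metal governs)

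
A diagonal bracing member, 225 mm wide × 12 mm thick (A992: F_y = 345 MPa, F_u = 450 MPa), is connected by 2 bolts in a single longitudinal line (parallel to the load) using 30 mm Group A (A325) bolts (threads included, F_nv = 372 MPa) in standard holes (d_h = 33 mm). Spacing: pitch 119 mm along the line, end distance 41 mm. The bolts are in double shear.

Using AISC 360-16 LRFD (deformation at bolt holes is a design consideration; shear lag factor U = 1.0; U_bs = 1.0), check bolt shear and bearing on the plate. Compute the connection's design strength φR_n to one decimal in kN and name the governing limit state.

410.7 kN (bearing governs)

Bolt shear: A_b = π(30)²/4 = 706.86 mm². φR_n = 0.75 × 372 × 706.86 × 2 × 2 = 788.9 kN.
Bearing (12 mm plate, F_u = 450 MPa): end bolts L_c = 41 − 33/2 = 24.5, R_n = min(1.2×24.5×12×450, 2.4×30×12×450) = 158.76 kN/bolt; interior L_c = 119 − 33 = 86, R_n = 388.8 kN/bolt. φR_n = 0.75 × (1×158.76 + 1×388.8) = 410.7 kN.
Governing: min(788.9, 410.7) = 410.7 kN → bearing.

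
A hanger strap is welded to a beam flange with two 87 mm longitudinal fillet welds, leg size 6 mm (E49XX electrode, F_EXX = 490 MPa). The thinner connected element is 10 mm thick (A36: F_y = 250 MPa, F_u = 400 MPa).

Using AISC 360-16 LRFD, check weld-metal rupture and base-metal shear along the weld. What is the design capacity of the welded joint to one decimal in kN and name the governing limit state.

Weld metal: throat = 0.707×6 = 4.242 mm, L = 2×87 = 174 mm. φR_n = 0.75 × 0.6 × 490 × 4.242 × 174 = 162.8 kN.
Base metal shear (10 mm plate): yield φR_n = 1.0×0.6×250×10×174 = 261.0 kN; rupture φR_n = 0.75×0.6×400×10×174 = 313.2 kN; take 261.0 kN (yield).
Governing: min(162.8, 261.0) = 162.8 kN → weld metal.

162.8 kN (weld metal governs)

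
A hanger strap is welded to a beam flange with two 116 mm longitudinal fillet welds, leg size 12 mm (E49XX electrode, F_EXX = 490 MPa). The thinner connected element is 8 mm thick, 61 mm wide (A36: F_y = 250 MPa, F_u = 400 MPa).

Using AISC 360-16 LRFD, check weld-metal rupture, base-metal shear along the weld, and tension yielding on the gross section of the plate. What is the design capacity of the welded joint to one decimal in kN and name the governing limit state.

Weld metal: throat = 0.707×12 = 8.484 mm, L = 2×116 = 232 mm. φR_n = 0.75 × 0.6 × 490 × 8.484 × 232 = 434.0 kN.
Base metal shear (8 mm plate): yield φR_n = 1.0×0.6×250×8×232 = 278.4 kN; rupture φR_n = 0.75×0.6×400×8×232 = 334.1 kN; take 278.4 kN (yield).
Tension yield (gross): A_g = 61×8 = 488 mm². φR_n = 0.90 × 250 × 488 = 109.8 kN.
Governing: min(434.0, 278.4, 109.8) = 109.8 kN → gross-section yield.

109.8 kN (gross-section yield governs)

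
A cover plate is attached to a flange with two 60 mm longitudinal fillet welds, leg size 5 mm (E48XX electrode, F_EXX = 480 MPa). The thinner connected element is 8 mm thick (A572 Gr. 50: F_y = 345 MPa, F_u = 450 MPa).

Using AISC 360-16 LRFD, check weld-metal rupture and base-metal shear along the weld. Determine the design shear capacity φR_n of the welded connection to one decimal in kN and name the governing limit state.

91.6 kN (weld metal governs)

Weld metal: throat = 0.707×5 = 3.535 mm, L = 2×60 = 120 mm. φR_n = 0.75 × 0.6 × 480 × 3.535 × 120 = 91.6 kN.
Base metal shear (8 mm plate): yield φR_n = 1.0×0.6×345×8×120 = 198.7 kN; rupture φR_n = 0.75×0.6×450×8×120 = 194.4 kN; take 194.4 kN (rupture).
Governing: min(91.6, 194.4) = 91.6 kN → weld metal.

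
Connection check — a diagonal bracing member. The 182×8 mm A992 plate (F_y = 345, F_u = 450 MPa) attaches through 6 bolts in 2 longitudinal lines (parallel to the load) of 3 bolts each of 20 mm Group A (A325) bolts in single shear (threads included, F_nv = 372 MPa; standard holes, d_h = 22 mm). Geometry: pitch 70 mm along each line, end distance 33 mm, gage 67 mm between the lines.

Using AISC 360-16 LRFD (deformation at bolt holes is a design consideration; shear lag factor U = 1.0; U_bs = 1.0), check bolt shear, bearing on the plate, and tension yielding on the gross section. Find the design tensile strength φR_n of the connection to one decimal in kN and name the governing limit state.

452.1 kN (gross-section yield governs)

Bolt shear: A_b = π(20)²/4 = 314.16 mm². φR_n = 0.75 × 372 × 314.16 × 6 × 1 = 525.9 kN.
Bearing (8 mm plate, F_u = 450 MPa): end bolts L_c = 33 − 22/2 = 22, R_n = min(1.2×22×8×450, 2.4×20×8×450) = 95.04 kN/bolt; interior L_c = 70 − 22 = 48, R_n = 172.8 kN/bolt. φR_n = 0.75 × (2×95.04 + 4×172.8) = 661.0 kN.
Tension yield (gross): A_g = 182×8 = 1456 mm². φR_n = 0.90 × 345 × 1456 = 452.1 kN.
Governing: min(525.9, 661.0, 452.1) = 452.1 kN → gross-section yield.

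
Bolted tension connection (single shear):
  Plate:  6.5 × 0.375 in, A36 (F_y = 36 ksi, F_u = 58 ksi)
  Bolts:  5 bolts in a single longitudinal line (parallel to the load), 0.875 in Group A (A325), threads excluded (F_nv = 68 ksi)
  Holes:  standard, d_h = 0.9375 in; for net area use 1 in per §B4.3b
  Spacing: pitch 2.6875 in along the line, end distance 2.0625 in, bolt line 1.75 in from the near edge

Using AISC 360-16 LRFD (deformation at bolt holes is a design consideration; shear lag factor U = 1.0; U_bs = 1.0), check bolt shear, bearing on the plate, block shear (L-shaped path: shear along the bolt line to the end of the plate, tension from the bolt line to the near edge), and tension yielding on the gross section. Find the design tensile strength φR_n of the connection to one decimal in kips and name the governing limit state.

79.0 kips (gross-section yield governs)

Bolt shear: A_b = π(0.875)²/4 = 0.60132 in². φR_n = 0.75 × 68 × 0.60132 × 5 × 1 = 153.3 kips.
Bearing (0.375 in plate, F_u = 58 ksi): end bolts L_c = 2.0625 − 0.9375/2 = 1.59375, R_n = min(1.2×1.59375×0.375×58, 2.4×0.875×0.375×58) = 41.597 kips/bolt; interior L_c = 2.6875 − 0.9375 = 1.75, R_n = 45.675 kips/bolt. φR_n = 0.75 × (1×41.597 + 4×45.675) = 168.2 kips.
Block shear: shear path 1×[2.0625+4×2.6875] = 1×12.8125 in, A_gv = 4.8047, A_nv = 1×(12.8125 − 4.5×1)×0.375 = 3.1172 in²; tension to near edge: (1.75 − 0.5×1)×0.375 = 0.46875 in². R_n = min(0.6×58×3.1172, 0.6×36×4.8047) + 1.0×58×0.46875 = min(108.48, 103.78) + 27.188 = 130.97 kips. φR_n = 0.75 × 130.97 = 98.2 kips.
Tension yield (gross): A_g = 6.5×0.375 = 2.4375 in². φR_n = 0.90 × 36 × 2.4375 = 79.0 kips.
Governing: min(153.3, 168.2, 98.2, 79.0) = 79.0 kips → gross-section yield.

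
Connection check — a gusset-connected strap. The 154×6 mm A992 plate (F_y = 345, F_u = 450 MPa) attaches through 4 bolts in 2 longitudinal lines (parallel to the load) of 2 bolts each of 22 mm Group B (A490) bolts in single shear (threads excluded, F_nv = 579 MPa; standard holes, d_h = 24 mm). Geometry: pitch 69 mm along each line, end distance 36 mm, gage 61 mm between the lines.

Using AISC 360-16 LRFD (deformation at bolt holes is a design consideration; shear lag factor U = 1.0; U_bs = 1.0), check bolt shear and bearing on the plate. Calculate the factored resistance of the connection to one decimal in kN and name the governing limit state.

Bolt shear: A_b = π(22)²/4 = 380.13 mm². φR_n = 0.75 × 579 × 380.13 × 4 × 1 = 660.3 kN.
Bearing (6 mm plate, F_u = 450 MPa): end bolts L_c = 36 − 24/2 = 24, R_n = min(1.2×24×6×450, 2.4×22×6×450) = 77.76 kN/bolt; interior L_c = 69 − 24 = 45, R_n = 142.56 kN/bolt. φR_n = 0.75 × (2×77.76 + 2×142.56) = 330.5 kN.
Governing: min(660.3, 330.5) = 330.5 kN → bearing.

330.5 kN (bearing governs)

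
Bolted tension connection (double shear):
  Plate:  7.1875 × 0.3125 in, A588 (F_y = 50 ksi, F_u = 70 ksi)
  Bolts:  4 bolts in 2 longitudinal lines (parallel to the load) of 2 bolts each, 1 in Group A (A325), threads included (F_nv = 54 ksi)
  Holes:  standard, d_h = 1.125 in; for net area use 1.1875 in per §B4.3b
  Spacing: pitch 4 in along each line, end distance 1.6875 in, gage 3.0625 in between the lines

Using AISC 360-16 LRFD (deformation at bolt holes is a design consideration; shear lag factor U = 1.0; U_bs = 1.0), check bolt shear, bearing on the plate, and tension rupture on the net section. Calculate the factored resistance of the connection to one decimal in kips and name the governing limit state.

79.0 kips (net-section rupture governs)

Bolt shear: A_b = π(1)²/4 = 0.7854 in². φR_n = 0.75 × 54 × 0.7854 × 4 × 2 = 254.5 kips.
Bearing (0.3125 in plate, F_u = 70 ksi): end bolts L_c = 1.6875 − 1.125/2 = 1.125, R_n = min(1.2×1.125×0.3125×70, 2.4×1×0.3125×70) = 29.531 kips/bolt; interior L_c = 4 − 1.125 = 2.875, R_n = 52.5 kips/bolt. φR_n = 0.75 × (2×29.531 + 2×52.5) = 123.0 kips.
Tension rupture (net): A_n = (7.1875 − 2×1.1875)×0.3125 = 1.5039 in² (U = 1.0, A_e = A_n). φR_n = 0.75 × 70 × 1.5039 = 79.0 kips.
Governing: min(254.5, 123.0, 79.0) = 79.0 kips → net-section rupture.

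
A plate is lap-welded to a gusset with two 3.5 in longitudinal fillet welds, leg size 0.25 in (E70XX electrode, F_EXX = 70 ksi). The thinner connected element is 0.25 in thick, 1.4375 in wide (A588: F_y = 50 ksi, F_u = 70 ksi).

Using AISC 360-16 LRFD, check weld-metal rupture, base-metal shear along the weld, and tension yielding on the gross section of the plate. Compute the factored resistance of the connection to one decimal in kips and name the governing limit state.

16.2 kips (gross-section yield governs)

Weld metal: throat = 0.707×0.25 = 0.17675 in, L = 2×3.5 = 7 in. φR_n = 0.75 × 0.6 × 70 × 0.17675 × 7 = 39.0 kips.
Base metal shear (0.25 in plate): yield φR_n = 1.0×0.6×50×0.25×7 = 52.5 kips; rupture φR_n = 0.75×0.6×70×0.25×7 = 55.1 kips; take 52.5 kips (yield).
Tension yield (gross): A_g = 1.4375×0.25 = 0.35938 in². φR_n = 0.90 × 50 × 0.35938 = 16.2 kips.
Governing: min(39.0, 52.5, 16.2) = 16.2 kips → gross-section yield.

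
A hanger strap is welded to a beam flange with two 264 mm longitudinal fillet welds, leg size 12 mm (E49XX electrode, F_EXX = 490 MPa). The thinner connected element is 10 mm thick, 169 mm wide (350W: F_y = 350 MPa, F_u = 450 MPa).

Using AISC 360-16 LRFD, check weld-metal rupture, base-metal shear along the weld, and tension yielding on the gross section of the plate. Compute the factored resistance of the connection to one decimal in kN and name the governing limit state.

Weld metal: throat = 0.707×12 = 8.484 mm, L = 2×264 = 528 mm. φR_n = 0.75 × 0.6 × 490 × 8.484 × 528 = 987.7 kN.
Base metal shear (10 mm plate): yield φR_n = 1.0×0.6×350×10×528 = 1108.8 kN; rupture φR_n = 0.75×0.6×450×10×528 = 1069.2 kN; take 1069.2 kN (rupture).
Tension yield (gross): A_g = 169×10 = 1690 mm². φR_n = 0.90 × 350 × 1690 = 532.4 kN.
Governing: min(987.7, 1069.2, 532.4) = 532.4 kN → gross-section yield.

532.4 kN (gross-section yield governs)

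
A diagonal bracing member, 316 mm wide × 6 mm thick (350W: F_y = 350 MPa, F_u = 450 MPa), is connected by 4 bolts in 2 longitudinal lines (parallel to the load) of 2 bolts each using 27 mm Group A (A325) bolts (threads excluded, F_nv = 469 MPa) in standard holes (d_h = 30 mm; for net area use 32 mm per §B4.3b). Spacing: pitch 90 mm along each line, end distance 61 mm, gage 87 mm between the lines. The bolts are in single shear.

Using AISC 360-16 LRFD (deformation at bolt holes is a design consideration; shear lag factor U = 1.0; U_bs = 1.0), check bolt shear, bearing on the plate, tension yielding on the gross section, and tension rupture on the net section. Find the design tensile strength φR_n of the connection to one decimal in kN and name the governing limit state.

486.0 kN (bearing governs)

Bolt shear: A_b = π(27)²/4 = 572.56 mm². φR_n = 0.75 × 469 × 572.56 × 4 × 1 = 805.6 kN.
Bearing (6 mm plate, F_u = 450 MPa): end bolts L_c = 61 − 30/2 = 46, R_n = min(1.2×46×6×450, 2.4×27×6×450) = 149.04 kN/bolt; interior L_c = 90 − 30 = 60, R_n = 174.96 kN/bolt. φR_n = 0.75 × (2×149.04 + 2×174.96) = 486.0 kN.
Tension yield (gross): A_g = 316×6 = 1896 mm². φR_n = 0.90 × 350 × 1896 = 597.2 kN.
Tension rupture (net): A_n = (316 − 2×32)×6 = 1512 mm² (U = 1.0, A_e = A_n). φR_n = 0.75 × 450 × 1512 = 510.3 kN.
Governing: min(805.6, 486.0, 597.2, 510.3) = 486.0 kN → bearing.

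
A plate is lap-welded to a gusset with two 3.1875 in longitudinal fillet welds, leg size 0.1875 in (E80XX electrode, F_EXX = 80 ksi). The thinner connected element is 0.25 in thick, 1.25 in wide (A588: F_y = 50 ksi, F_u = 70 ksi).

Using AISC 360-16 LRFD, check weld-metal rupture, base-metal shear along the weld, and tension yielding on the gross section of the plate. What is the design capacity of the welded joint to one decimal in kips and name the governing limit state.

Weld metal: throat = 0.707×0.1875 = 0.13256 in, L = 2×3.1875 = 6.375 in. φR_n = 0.75 × 0.6 × 80 × 0.13256 × 6.375 = 30.4 kips.
Base metal shear (0.25 in plate): yield φR_n = 1.0×0.6×50×0.25×6.375 = 47.8 kips; rupture φR_n = 0.75×0.6×70×0.25×6.375 = 50.2 kips; take 47.8 kips (yield).
Tension yield (gross): A_g = 1.25×0.25 = 0.3125 in². φR_n = 0.90 × 50 × 0.3125 = 14.1 kips.
Governing: min(30.4, 47.8, 14.1) = 14.1 kips → gross-section yield.

14.1 kips (gross-section yield governs)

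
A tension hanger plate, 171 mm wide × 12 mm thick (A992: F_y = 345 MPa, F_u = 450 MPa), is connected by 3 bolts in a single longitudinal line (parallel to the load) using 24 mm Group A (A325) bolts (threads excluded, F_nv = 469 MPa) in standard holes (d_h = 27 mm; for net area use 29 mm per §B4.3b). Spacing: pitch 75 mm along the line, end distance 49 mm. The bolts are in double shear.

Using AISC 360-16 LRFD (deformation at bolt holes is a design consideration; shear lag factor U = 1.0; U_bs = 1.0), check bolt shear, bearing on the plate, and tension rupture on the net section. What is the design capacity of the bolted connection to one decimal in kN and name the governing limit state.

575.1 kN (net-section rupture governs)

Bolt shear: A_b = π(24)²/4 = 452.39 mm². φR_n = 0.75 × 469 × 452.39 × 3 × 2 = 954.8 kN.
Bearing (12 mm plate, F_u = 450 MPa): end bolts L_c = 49 − 27/2 = 35.5, R_n = min(1.2×35.5×12×450, 2.4×24×12×450) = 230.04 kN/bolt; interior L_c = 75 − 27 = 48, R_n = 311.04 kN/bolt. φR_n = 0.75 × (1×230.04 + 2×311.04) = 639.1 kN.
Tension rupture (net): A_n = (171 − 1×29)×12 = 1704 mm² (U = 1.0, A_e = A_n). φR_n = 0.75 × 450 × 1704 = 575.1 kN.
Governing: min(954.8, 639.1, 575.1) = 575.1 kN → net-section rupture.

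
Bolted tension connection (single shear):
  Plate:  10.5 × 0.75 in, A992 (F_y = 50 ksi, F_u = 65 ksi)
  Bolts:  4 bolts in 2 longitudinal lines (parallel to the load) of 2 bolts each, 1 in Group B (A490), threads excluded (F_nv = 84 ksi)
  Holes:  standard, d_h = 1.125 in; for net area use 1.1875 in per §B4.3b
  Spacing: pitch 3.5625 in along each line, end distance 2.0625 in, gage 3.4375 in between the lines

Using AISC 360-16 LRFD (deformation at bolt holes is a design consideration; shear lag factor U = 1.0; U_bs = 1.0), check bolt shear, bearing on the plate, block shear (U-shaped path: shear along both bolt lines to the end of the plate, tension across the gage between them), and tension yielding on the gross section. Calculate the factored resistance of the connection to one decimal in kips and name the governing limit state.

197.9 kips (bolt shear governs)

Bolt shear: A_b = π(1)²/4 = 0.7854 in². φR_n = 0.75 × 84 × 0.7854 × 4 × 1 = 197.9 kips.
Bearing (0.75 in plate, F_u = 65 ksi): end bolts L_c = 2.0625 − 1.125/2 = 1.5, R_n = min(1.2×1.5×0.75×65, 2.4×1×0.75×65) = 87.75 kips/bolt; interior L_c = 3.5625 − 1.125 = 2.4375, R_n = 117 kips/bolt. φR_n = 0.75 × (2×87.75 + 2×117) = 307.1 kips.
Block shear: shear path 2×[2.0625+1×3.5625] = 2×5.625 in, A_gv = 8.4375, A_nv = 2×(5.625 − 1.5×1.1875)×0.75 = 5.7656 in²; tension across gage: (3.4375 − 1×1.1875)×0.75 = 1.6875 in². R_n = min(0.6×65×5.7656, 0.6×50×8.4375) + 1.0×65×1.6875 = min(224.86, 253.13) + 109.69 = 334.55 kips. φR_n = 0.75 × 334.55 = 250.9 kips.
Tension yield (gross): A_g = 10.5×0.75 = 7.875 in². φR_n = 0.90 × 50 × 7.875 = 354.4 kips.
Governing: min(197.9, 307.1, 250.9, 354.4) = 197.9 kips → bolt shear.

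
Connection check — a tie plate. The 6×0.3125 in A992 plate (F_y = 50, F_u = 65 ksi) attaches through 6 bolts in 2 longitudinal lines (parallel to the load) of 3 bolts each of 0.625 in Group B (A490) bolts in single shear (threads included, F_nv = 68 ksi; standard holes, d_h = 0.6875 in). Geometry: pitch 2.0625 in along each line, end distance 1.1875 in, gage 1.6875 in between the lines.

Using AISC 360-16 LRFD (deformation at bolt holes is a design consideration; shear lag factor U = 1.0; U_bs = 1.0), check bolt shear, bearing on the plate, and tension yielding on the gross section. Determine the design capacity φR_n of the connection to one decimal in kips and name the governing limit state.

84.4 kips (gross-section yield governs)

Bolt shear: A_b = π(0.625)²/4 = 0.3068 in². φR_n = 0.75 × 68 × 0.3068 × 6 × 1 = 93.9 kips.
Bearing (0.3125 in plate, F_u = 65 ksi): end bolts L_c = 1.1875 − 0.6875/2 = 0.84375, R_n = min(1.2×0.84375×0.3125×65, 2.4×0.625×0.3125×65) = 20.566 kips/bolt; interior L_c = 2.0625 − 0.6875 = 1.375, R_n = 30.469 kips/bolt. φR_n = 0.75 × (2×20.566 + 4×30.469) = 122.3 kips.
Tension yield (gross): A_g = 6×0.3125 = 1.875 in². φR_n = 0.90 × 50 × 1.875 = 84.4 kips.
Governing: min(93.9, 122.3, 84.4) = 84.4 kips → gross-section yield.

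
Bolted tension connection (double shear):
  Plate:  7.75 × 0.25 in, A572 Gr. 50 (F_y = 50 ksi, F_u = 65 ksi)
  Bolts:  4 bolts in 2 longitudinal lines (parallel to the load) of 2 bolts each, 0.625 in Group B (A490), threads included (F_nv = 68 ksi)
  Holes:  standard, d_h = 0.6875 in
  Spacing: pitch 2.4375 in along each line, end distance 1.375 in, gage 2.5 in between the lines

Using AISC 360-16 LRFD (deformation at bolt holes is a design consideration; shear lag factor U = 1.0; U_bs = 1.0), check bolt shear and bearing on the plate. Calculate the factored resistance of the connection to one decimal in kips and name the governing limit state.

Bolt shear: A_b = π(0.625)²/4 = 0.3068 in². φR_n = 0.75 × 68 × 0.3068 × 4 × 2 = 125.2 kips.
Bearing (0.25 in plate, F_u = 65 ksi): end bolts L_c = 1.375 − 0.6875/2 = 1.03125, R_n = min(1.2×1.03125×0.25×65, 2.4×0.625×0.25×65) = 20.109 kips/bolt; interior L_c = 2.4375 − 0.6875 = 1.75, R_n = 24.375 kips/bolt. φR_n = 0.75 × (2×20.109 + 2×24.375) = 66.7 kips.
Governing: min(125.2, 66.7) = 66.7 kips → bearing.

66.7 kips (bearing governs)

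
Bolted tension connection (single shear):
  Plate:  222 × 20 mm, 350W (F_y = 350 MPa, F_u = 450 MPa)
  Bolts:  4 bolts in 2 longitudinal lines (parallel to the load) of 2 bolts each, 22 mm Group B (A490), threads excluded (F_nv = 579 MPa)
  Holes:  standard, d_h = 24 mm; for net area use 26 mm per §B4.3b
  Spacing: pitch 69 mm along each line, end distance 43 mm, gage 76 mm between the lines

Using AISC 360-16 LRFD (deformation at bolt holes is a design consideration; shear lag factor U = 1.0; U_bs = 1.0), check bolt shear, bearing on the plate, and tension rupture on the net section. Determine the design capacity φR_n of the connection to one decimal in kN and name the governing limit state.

660.3 kN (bolt shear governs)

Bolt shear: A_b = π(22)²/4 = 380.13 mm². φR_n = 0.75 × 579 × 380.13 × 4 × 1 = 660.3 kN.
Bearing (20 mm plate, F_u = 450 MPa): end bolts L_c = 43 − 24/2 = 31, R_n = min(1.2×31×20×450, 2.4×22×20×450) = 334.8 kN/bolt; interior L_c = 69 − 24 = 45, R_n = 475.2 kN/bolt. φR_n = 0.75 × (2×334.8 + 2×475.2) = 1215.0 kN.
Tension rupture (net): A_n = (222 − 2×26)×20 = 3400 mm² (U = 1.0, A_e = A_n). φR_n = 0.75 × 450 × 3400 = 1147.5 kN.
Governing: min(660.3, 1215.0, 1147.5) = 660.3 kN → bolt shear.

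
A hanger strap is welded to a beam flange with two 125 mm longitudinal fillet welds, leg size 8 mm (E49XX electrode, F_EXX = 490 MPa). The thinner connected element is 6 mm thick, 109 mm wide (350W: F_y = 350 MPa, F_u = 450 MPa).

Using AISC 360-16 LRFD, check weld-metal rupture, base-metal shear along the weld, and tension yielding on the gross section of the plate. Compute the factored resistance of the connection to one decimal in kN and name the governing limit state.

Weld metal: throat = 0.707×8 = 5.656 mm, L = 2×125 = 250 mm. φR_n = 0.75 × 0.6 × 490 × 5.656 × 250 = 311.8 kN.
Base metal shear (6 mm plate): yield φR_n = 1.0×0.6×350×6×250 = 315.0 kN; rupture φR_n = 0.75×0.6×450×6×250 = 303.8 kN; take 303.8 kN (rupture).
Tension yield (gross): A_g = 109×6 = 654 mm². φR_n = 0.90 × 350 × 654 = 206.0 kN.
Governing: min(311.8, 303.8, 206.0) = 206.0 kN → gross-section yield.

206.0 kN (gross-section yield governs)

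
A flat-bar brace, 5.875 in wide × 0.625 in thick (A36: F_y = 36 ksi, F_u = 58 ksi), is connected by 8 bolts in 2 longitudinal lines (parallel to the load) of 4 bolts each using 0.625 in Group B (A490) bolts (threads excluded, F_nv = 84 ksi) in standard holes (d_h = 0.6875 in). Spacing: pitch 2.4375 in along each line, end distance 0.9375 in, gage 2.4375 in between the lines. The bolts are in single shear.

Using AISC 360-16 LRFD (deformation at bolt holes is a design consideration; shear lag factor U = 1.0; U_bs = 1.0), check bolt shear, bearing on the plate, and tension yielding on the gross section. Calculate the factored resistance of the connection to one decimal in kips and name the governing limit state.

Bolt shear: A_b = π(0.625)²/4 = 0.3068 in². φR_n = 0.75 × 84 × 0.3068 × 8 × 1 = 154.6 kips.
Bearing (0.625 in plate, F_u = 58 ksi): end bolts L_c = 0.9375 − 0.6875/2 = 0.59375, R_n = min(1.2×0.59375×0.625×58, 2.4×0.625×0.625×58) = 25.828 kips/bolt; interior L_c = 2.4375 − 0.6875 = 1.75, R_n = 54.375 kips/bolt. φR_n = 0.75 × (2×25.828 + 6×54.375) = 283.4 kips.
Tension yield (gross): A_g = 5.875×0.625 = 3.6719 in². φR_n = 0.90 × 36 × 3.6719 = 119.0 kips.
Governing: min(154.6, 283.4, 119.0) = 119.0 kips → gross-section yield.

119.0 kips (gross-section yield governs)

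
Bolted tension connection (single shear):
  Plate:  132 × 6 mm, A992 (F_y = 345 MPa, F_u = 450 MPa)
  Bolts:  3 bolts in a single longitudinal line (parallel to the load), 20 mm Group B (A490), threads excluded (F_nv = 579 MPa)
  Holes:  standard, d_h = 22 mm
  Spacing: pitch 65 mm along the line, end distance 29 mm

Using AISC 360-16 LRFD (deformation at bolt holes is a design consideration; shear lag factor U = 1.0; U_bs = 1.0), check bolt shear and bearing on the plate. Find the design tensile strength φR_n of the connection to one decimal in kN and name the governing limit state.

Bolt shear: A_b = π(20)²/4 = 314.16 mm². φR_n = 0.75 × 579 × 314.16 × 3 × 1 = 409.3 kN.
Bearing (6 mm plate, F_u = 450 MPa): end bolts L_c = 29 − 22/2 = 18, R_n = min(1.2×18×6×450, 2.4×20×6×450) = 58.32 kN/bolt; interior L_c = 65 − 22 = 43, R_n = 129.6 kN/bolt. φR_n = 0.75 × (1×58.32 + 2×129.6) = 238.1 kN.
Governing: min(409.3, 238.1) = 238.1 kN → bearing.

238.1 kN (bearing governs)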